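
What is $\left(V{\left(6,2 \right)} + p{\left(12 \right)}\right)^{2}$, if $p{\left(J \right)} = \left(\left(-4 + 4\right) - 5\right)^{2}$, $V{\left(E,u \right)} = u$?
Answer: $729$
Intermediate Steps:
$p{\left(J \right)} = 25$ ($p{\left(J \right)} = \left(0 - 5\right)^{2} = \left(-5\right)^{2} = 25$)
$\left(V{\left(6,2 \right)} + p{\left(12 \right)}\right)^{2} = \left(2 + 25\right)^{2} = 27^{2} = 729$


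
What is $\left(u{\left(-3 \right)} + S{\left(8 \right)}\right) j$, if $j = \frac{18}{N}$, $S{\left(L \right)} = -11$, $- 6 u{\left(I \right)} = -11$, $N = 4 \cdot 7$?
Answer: $- \frac{165}{28} \approx -5.8929$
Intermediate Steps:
$N = 28$
$u{\left(I \right)} = \frac{11}{6}$ ($u{\left(I \right)} = \left(- \frac{1}{6}\right) \left(-11\right) = \frac{11}{6}$)
$j = \frac{9}{14}$ ($j = \frac{18}{28} = 18 \cdot \frac{1}{28} = \frac{9}{14} \approx 0.64286$)
$\left(u{\left(-3 \right)} + S{\left(8 \right)}\right) j = \left(\frac{11}{6} - 11\right) \frac{9}{14} = \left(- \frac{55}{6}\right) \frac{9}{14} = - \frac{165}{28}$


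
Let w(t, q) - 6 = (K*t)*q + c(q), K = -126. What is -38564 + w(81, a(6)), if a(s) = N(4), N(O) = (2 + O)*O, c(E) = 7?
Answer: -283495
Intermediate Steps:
N(O) = O*(2 + O)
a(s) = 24 (a(s) = 4*(2 + 4) = 4*6 = 24)
w(t, q) = 13 - 126*q*t (w(t, q) = 6 + ((-126*t)*q + 7) = 6 + (-126*q*t + 7) = 6 + (7 - 126*q*t) = 13 - 126*q*t)
-38564 + w(81, a(6)) = -38564 + (13 - 126*24*81) = -38564 + (13 - 244944) = -38564 - 244931 = -283495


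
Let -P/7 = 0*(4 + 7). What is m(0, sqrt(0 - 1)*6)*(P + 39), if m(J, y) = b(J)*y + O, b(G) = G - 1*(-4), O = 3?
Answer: 117 + 936*I ≈ 117.0 + 936.0*I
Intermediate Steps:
b(G) = 4 + G (b(G) = G + 4 = 4 + G)
P = 0 (P = -0*(4 + 7) = -0*11 = -7*0 = 0)
m(J, y) = 3 + y*(4 + J) (m(J, y) = (4 + J)*y + 3 = y*(4 + J) + 3 = 3 + y*(4 + J))
m(0, sqrt(0 - 1)*6)*(P + 39) = (3 + (sqrt(0 - 1)*6)*(4 + 0))*(0 + 39) = (3 + (sqrt(-1)*6)*4)*39 = (3 + (I*6)*4)*39 = (3 + (6*I)*4)*39 = (3 + 24*I)*39 = 117 + 936*I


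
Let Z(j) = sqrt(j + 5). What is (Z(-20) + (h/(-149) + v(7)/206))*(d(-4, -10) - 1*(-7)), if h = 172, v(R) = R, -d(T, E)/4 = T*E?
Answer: 5261517/30694 - 153*I*sqrt(15) ≈ 171.42 - 592.57*I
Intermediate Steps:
d(T, E) = -4*E*T (d(T, E) = -4*T*E = -4*E*T)
Z(j) = sqrt(5 + j)
(Z(-20) + (h/(-149) + v(7)/206))*(d(-4, -10) - 1*(-7)) = (sqrt(5 - 20) + (172/(-149) + 7/206))*(-4*(-10)*(-4) - 1*(-7)) = (sqrt(-15) + (172*(-1/149) + 7*(1/206)))*(-160 + 7) = (I*sqrt(15) + (-172/149 + 7/206))*(-153) = (I*sqrt(15) - 34389/30694)*(-153) = (-34389/30694 + I*sqrt(15))*(-153) = 5261517/30694 - 153*I*sqrt(15)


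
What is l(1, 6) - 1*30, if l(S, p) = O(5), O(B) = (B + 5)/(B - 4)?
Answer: -20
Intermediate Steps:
O(B) = (5 + B)/(-4 + B)
l(S, p) = 10 (l(S, p) = (5 + 5)/(-4 + 5) = 10/1 = 1*10 = 10)
l(1, 6) - 1*30 = 10 - 1*30 = 10 - 30 = -20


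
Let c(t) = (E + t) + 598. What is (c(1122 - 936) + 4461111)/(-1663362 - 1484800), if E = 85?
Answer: -2230990/1574081 ≈ -1.4173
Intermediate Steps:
c(t) = 683 + t (c(t) = (85 + t) + 598 = 683 + t)
(c(1122 - 936) + 4461111)/(-1663362 - 1484800) = ((683 + (1122 - 936)) + 4461111)/(-1663362 - 1484800) = ((683 + 186) + 4461111)/(-3148162) = (869 + 4461111)*(-1/3148162) = 4461980*(-1/3148162) = -2230990/1574081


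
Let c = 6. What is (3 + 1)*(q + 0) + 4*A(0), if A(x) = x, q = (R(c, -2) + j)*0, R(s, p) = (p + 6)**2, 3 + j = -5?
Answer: 0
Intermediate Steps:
j = -8 (j = -3 - 5 = -8)
R(s, p) = (6 + p)**2
q = 0 (q = ((6 - 2)**2 - 8)*0 = (4**2 - 8)*0 = (16 - 8)*0 = 8*0 = 0)
(3 + 1)*(q + 0) + 4*A(0) = (3 + 1)*(0 + 0) + 4*0 = 4*0 + 0 = 0 + 0 = 0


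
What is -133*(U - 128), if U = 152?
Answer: -3192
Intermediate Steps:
-133*(U - 128) = -133*(152 - 128) = -133*24 = -3192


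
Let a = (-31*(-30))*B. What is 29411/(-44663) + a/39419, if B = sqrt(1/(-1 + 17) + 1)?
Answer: -29411/44663 + 465*sqrt(17)/78838 ≈ -0.63419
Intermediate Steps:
B = sqrt(17)/4 (B = sqrt(1/16 + 1) = sqrt(17/16) = sqrt(17)/4 ≈ 1.0308)
a = 465*sqrt(17)/2 (a = (-31*(-30))*(sqrt(17)/4) = 930*(sqrt(17)/4) = 465*sqrt(17)/2 ≈ 958.62)
29411/(-44663) + a/39419 = 29411/(-44663) + (465*sqrt(17)/2)/39419 = 29411*(-1/44663) + (465*sqrt(17)/2)*(1/39419) = -29411/44663 + 465*sqrt(17)/78838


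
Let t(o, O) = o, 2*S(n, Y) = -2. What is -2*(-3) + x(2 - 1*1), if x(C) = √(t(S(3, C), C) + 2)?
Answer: 7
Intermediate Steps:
S(n, Y) = -1 (S(n, Y) = (½)*(-2) = -1)
x(C) = 1 (x(C) = √(-1 + 2) = √1 = 1)
-2*(-3) + x(2 - 1*1) = -2*(-3) + 1 = 6 + 1 = 7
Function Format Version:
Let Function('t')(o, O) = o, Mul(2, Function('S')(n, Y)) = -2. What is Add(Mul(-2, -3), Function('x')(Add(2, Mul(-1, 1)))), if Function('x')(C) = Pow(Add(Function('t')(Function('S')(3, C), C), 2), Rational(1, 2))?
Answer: 7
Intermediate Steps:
Function('S')(n, Y) = -1 (Function('S')(n, Y) = Mul(Rational(1, 2), -2) = -1)
Function('x')(C) = 1 (Function('x')(C) = Pow(Add(-1, 2), Rational(1, 2)) = Pow(1, Rational(1, 2)) = 1)
Add(Mul(-2, -3), Function('x')(Add(2, Mul(-1, 1)))) = Add(Mul(-2, -3), 1) = Add(6, 1) = 7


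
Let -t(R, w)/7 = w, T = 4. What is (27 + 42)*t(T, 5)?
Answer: -2415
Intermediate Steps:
t(R, w) = -7*w
(27 + 42)*t(T, 5) = (27 + 42)*(-7*5) = 69*(-35) = -2415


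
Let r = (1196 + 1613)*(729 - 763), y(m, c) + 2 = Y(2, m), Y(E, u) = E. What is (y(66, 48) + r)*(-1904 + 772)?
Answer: 108112792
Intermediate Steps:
y(m, c) = 0 (y(m, c) = -2 + 2 = 0)
r = -95506 (r = 2809*(-34) = -95506)
(y(66, 48) + r)*(-1904 + 772) = (0 - 95506)*(-1904 + 772) = -95506*(-1132) = 108112792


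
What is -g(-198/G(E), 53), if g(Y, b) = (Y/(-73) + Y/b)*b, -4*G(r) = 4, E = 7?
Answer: -3960/73 ≈ -54.247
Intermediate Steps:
G(r) = -1 (G(r) = -¼*4 = -1)
g(Y, b) = b*(-Y/73 + Y/b) (g(Y, b) = (Y*(-1/73) + Y/b)*b = (-Y/73 + Y/b)*b = b*(-Y/73 + Y/b))
-g(-198/G(E), 53) = -(-198/(-1))*(73 - 1*53)/73 = -(-198*(-1))*(73 - 53)/73 = -198*20/73 = -1*3960/73 = -3960/73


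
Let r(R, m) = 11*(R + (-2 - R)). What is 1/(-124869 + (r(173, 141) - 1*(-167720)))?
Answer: 1/42829 ≈ 2.3349e-5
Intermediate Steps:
r(R, m) = -22 (r(R, m) = 11*(-2) = -22)
1/(-124869 + (r(173, 141) - 1*(-167720))) = 1/(-124869 + (-22 - 1*(-167720))) = 1/(-124869 + (-22 + 167720)) = 1/(-124869 + 167698) = 1/42829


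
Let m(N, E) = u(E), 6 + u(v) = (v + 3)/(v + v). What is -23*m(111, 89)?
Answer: 11224/89 ≈ 126.11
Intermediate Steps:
u(v) = -6 + (3 + v)/(2*v) (u(v) = -6 + (v + 3)/(v + v) = -6 + (3 + v)/((2*v)) = -6 + (3 + v)*(1/(2*v)) = -6 + (3 + v)/(2*v))
m(N, E) = (3 - 11*E)/(2*E)
-23*m(111, 89) = -23*(3 - 11*89)/(2*89) = -23*(3 - 979)/(2*89) = -23*(-976)/(2*89) = -23*(-488/89) = 11224/89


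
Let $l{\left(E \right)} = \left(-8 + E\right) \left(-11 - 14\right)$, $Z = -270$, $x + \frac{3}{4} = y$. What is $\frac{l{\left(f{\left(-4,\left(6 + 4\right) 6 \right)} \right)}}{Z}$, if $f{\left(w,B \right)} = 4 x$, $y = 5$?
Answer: $\frac{5}{6} \approx 0.83333$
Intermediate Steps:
$x = \frac{17}{4}$ ($x = - \frac{3}{4} + 5 = \frac{17}{4} \approx 4.25$)
$f{\left(w,B \right)} = 17$ ($f{\left(w,B \right)} = 4 \cdot \frac{17}{4} = 17$)
$l{\left(E \right)} = 200 - 25 E$ ($l{\left(E \right)} = \left(-8 + E\right) \left(-25\right) = 200 - 25 E$)
$\frac{l{\left(f{\left(-4,\left(6 + 4\right) 6 \right)} \right)}}{Z} = \frac{200 - 425}{-270} = \left(200 - 425\right) \left(- \frac{1}{270}\right) = \left(-225\right) \left(- \frac{1}{270}\right) = \frac{5}{6}$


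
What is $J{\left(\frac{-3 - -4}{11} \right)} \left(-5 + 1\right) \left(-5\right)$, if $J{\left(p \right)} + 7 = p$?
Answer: $- \frac{1520}{11} \approx -138.18$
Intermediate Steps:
$J{\left(p \right)} = -7 + p$
$J{\left(\frac{-3 - -4}{11} \right)} \left(-5 + 1\right) \left(-5\right) = \left(-7 + \frac{-3 - -4}{11}\right) \left(-5 + 1\right) \left(-5\right) = \left(-7 + \left(-3 + 4\right) \frac{1}{11}\right) \left(\left(-4\right) \left(-5\right)\right) = \left(-7 + 1 \cdot \frac{1}{11}\right) 20 = \left(-7 + \frac{1}{11}\right) 20 = \left(- \frac{76}{11}\right) 20 = - \frac{1520}{11}$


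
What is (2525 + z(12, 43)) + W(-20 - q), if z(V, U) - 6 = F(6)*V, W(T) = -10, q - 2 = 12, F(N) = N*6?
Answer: 2953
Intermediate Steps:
F(N) = 6*N
q = 14 (q = 2 + 12 = 14)
z(V, U) = 6 + 36*V (z(V, U) = 6 + (6*6)*V = 6 + 36*V)
(2525 + z(12, 43)) + W(-20 - q) = (2525 + (6 + 36*12)) - 10 = (2525 + (6 + 432)) - 10 = (2525 + 438) - 10 = 2963 - 10 = 2953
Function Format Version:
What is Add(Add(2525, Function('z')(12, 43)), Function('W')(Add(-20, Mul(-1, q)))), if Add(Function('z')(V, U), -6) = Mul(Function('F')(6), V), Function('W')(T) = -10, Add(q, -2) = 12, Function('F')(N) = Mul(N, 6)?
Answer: 2953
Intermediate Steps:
Function('F')(N) = Mul(6, N)
q = 14 (q = Add(2, 12) = 14)
Function('z')(V, U) = Add(6, Mul(36, V)) (Function('z')(V, U) = Add(6, Mul(Mul(6, 6), V)) = Add(6, Mul(36, V)))
Add(Add(2525, Function('z')(12, 43)), Function('W')(Add(-20, Mul(-1, q)))) = Add(Add(2525, Add(6, Mul(36, 12))), -10) = Add(Add(2525, Add(6, 432)), -10) = Add(Add(2525, 438), -10) = Add(2963, -10) = 2953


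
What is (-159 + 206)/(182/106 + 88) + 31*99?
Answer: 14595586/4755 ≈ 3069.5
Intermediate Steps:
(-159 + 206)/(182/106 + 88) + 31*99 = 47/(182*(1/106) + 88) + 3069 = 47/(91/53 + 88) + 3069 = 47/(4755/53) + 3069 = 47*(53/4755) + 3069 = 2491/4755 + 3069 = 14595586/4755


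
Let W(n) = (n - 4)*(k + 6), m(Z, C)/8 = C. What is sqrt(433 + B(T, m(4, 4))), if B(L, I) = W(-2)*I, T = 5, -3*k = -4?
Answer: 5*I*sqrt(39) ≈ 31.225*I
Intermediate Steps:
k = 4/3 (k = -1/3*(-4) = 4/3 ≈ 1.3333)
m(Z, C) = 8*C
W(n) = -88/3 + 22*n/3 (W(n) = (n - 4)*(4/3 + 6) = (-4 + n)*(22/3) = -88/3 + 22*n/3)
B(L, I) = -44*I (B(L, I) = (-88/3 + (22/3)*(-2))*I = (-88/3 - 44/3)*I = -44*I)
sqrt(433 + B(T, m(4, 4))) = sqrt(433 - 352*4) = sqrt(433 - 44*32) = sqrt(433 - 1408) = sqrt(-975) = 5*I*sqrt(39)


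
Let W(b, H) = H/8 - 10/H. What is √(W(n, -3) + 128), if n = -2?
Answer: √18858/12 ≈ 11.444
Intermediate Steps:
W(b, H) = -10/H + H/8 (W(b, H) = H*(⅛) - 10/H = H/8 - 10/H = -10/H + H/8)
√(W(n, -3) + 128) = √((-10/(-3) + (⅛)*(-3)) + 128) = √((-10*(-⅓) - 3/8) + 128) = √((10/3 - 3/8) + 128) = √(71/24 + 128) = √(3143/24) = √18858/12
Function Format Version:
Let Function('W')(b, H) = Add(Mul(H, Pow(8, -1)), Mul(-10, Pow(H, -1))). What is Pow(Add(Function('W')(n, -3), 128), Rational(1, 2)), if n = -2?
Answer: Mul(Rational(1, 12), Pow(18858, Rational(1, 2))) ≈ 11.444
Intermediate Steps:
Function('W')(b, H) = Add(Mul(-10, Pow(H, -1)), Mul(Rational(1, 8), H)) (Function('W')(b, H) = Add(Mul(H, Rational(1, 8)), Mul(-10, Pow(H, -1))) = Add(Mul(Rational(1, 8), H), Mul(-10, Pow(H, -1))) = Add(Mul(-10, Pow(H, -1)), Mul(Rational(1, 8), H)))
Pow(Add(Function('W')(n, -3), 128), Rational(1, 2)) = Pow(Add(Add(Mul(-10, Pow(-3, -1)), Mul(Rational(1, 8), -3)), 128), Rational(1, 2)) = Pow(Add(Add(Mul(-10, Rational(-1, 3)), Rational(-3, 8)), 128), Rational(1, 2)) = Pow(Add(Add(Rational(10, 3), Rational(-3, 8)), 128), Rational(1, 2)) = Pow(Add(Rational(71, 24), 128), Rational(1, 2)) = Pow(Rational(3143, 24), Rational(1, 2)) = Mul(Rational(1, 12), Pow(18858, Rational(1, 2)))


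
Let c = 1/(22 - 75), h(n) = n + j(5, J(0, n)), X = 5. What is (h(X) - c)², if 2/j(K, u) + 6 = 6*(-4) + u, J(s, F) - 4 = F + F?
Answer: 4305625/179776 ≈ 23.950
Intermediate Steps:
J(s, F) = 4 + 2*F (J(s, F) = 4 + (F + F) = 4 + 2*F)
j(K, u) = 2/(-30 + u) (j(K, u) = 2/(-6 + (6*(-4) + u)) = 2/(-6 + (-24 + u)) = 2/(-30 + u))
h(n) = n + 2/(-26 + 2*n) (h(n) = n + 2/(-30 + (4 + 2*n)) = n + 2/(-26 + 2*n))
c = -1/53 (c = 1/(-53) = -1/53 ≈ -0.018868)
(h(X) - c)² = ((1 + 5*(-13 + 5))/(-13 + 5) - 1*(-1/53))² = ((1 + 5*(-8))/(-8) + 1/53)² = (-(1 - 40)/8 + 1/53)² = (-⅛*(-39) + 1/53)² = (39/8 + 1/53)² = (2075/424)² = 4305625/179776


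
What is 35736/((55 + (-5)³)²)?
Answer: 8934/1225 ≈ 7.2931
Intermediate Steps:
35736/((55 + (-5)³)²) = 35736/((55 - 125)²) = 35736/((-70)²) = 35736/4900 = 35736*(1/4900) = 8934/1225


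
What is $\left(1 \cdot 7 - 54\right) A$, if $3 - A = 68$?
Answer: $3055$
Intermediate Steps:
$A = -65$ ($A = 3 - 68 = -65$)
$\left(1 \cdot 7 - 54\right) A = \left(1 \cdot 7 - 54\right) \left(-65\right) = \left(7 - 54\right) \left(-65\right) = \left(-47\right) \left(-65\right) = 3055$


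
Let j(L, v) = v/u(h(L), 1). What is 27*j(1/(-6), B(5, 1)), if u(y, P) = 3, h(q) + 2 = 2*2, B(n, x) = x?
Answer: 9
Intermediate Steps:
h(q) = 2 (h(q) = -2 + 2*2 = -2 + 4 = 2)
j(L, v) = v/3
27*j(1/(-6), B(5, 1)) = 27*((⅓)*1) = 27*(⅓) = 9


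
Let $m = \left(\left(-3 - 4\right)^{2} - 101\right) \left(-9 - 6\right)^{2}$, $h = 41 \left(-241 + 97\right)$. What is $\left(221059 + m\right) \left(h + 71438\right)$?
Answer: $13720132706$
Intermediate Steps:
$h = -5904$ ($h = 41 \left(-144\right) = -5904$)
$m = -11700$ ($m = \left(\left(-7\right)^{2} - 101\right) \left(-15\right)^{2} = \left(49 - 101\right) 225 = \left(-52\right) 225 = -11700$)
$\left(221059 + m\right) \left(h + 71438\right) = \left(221059 - 11700\right) \left(-5904 + 71438\right) = 209359 \cdot 65534 = 13720132706$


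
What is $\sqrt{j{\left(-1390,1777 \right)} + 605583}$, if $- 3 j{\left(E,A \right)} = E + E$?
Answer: $\frac{\sqrt{5458587}}{3} \approx 778.79$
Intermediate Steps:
$j{\left(E,A \right)} = - \frac{2 E}{3}$ ($j{\left(E,A \right)} = - \frac{E + E}{3} = - \frac{2 E}{3}$)
$\sqrt{j{\left(-1390,1777 \right)} + 605583} = \sqrt{\left(- \frac{2}{3}\right) \left(-1390\right) + 605583} = \sqrt{\frac{2780}{3} + 605583} = \sqrt{\frac{1819529}{3}} = \frac{\sqrt{5458587}}{3}$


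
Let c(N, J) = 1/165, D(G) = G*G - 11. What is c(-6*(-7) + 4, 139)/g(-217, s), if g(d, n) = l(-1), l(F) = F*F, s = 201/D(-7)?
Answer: 1/165 ≈ 0.0060606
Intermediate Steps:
D(G) = -11 + G² (D(G) = G² - 11 = -11 + G²)
s = 201/38 (s = 201/(-11 + (-7)²) = 201/(-11 + 49) = 201/38 ≈ 5.2895)
l(F) = F²
g(d, n) = 1 (g(d, n) = (-1)² = 1)
c(N, J) = 1/165
c(-6*(-7) + 4, 139)/g(-217, s) = (1/165)/1 = (1/165)*1 = 1/165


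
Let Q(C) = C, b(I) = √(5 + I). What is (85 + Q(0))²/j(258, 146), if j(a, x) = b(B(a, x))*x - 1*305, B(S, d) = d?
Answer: 2203625/3125691 + 1054850*√151/3125691 ≈ 4.8520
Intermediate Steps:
j(a, x) = -305 + x*√(5 + x) (j(a, x) = √(5 + x)*x - 1*305 = x*√(5 + x) - 305 = -305 + x*√(5 + x))
(85 + Q(0))²/j(258, 146) = (85 + 0)²/(-305 + 146*√(5 + 146)) = 85²/(-305 + 146*√151) = 7225/(-305 + 146*√151)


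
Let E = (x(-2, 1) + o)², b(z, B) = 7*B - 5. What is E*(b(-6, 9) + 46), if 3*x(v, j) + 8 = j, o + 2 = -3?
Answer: 50336/9 ≈ 5592.9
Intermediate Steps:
o = -5 (o = -2 - 3 = -5)
x(v, j) = -8/3 + j/3
b(z, B) = -5 + 7*B
E = 484/9 (E = ((-8/3 + (⅓)*1) - 5)² = ((-8/3 + ⅓) - 5)² = (-7/3 - 5)² = (-22/3)² = 484/9 ≈ 53.778)
E*(b(-6, 9) + 46) = 484*((-5 + 7*9) + 46)/9 = 484*((-5 + 63) + 46)/9 = 484*(58 + 46)/9 = (484/9)*104 = 50336/9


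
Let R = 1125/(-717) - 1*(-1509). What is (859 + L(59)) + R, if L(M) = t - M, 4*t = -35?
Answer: 2197539/956 ≈ 2298.7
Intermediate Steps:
t = -35/4 (t = (1/4)*(-35) = -35/4 ≈ -8.7500)
L(M) = -35/4 - M
R = 360276/239 (R = 1125*(-1/717) + 1509 = -375/239 + 1509 = 360276/239 ≈ 1507.4)
(859 + L(59)) + R = (859 + (-35/4 - 1*59)) + 360276/239 = (859 + (-35/4 - 59)) + 360276/239 = (859 - 271/4) + 360276/239 = 3165/4 + 360276/239 = 2197539/956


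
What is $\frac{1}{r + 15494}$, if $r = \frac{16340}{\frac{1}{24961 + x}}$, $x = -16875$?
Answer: $\frac{1}{132140734} \approx 7.5677 \cdot 10^{-9}$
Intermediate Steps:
$r = 132125240$ ($r = \frac{16340}{\frac{1}{24961 - 16875}} = \frac{16340}{\frac{1}{8086}} = 16340 \frac{1}{\frac{1}{8086}} = 16340 \cdot 8086 = 132125240$)
$\frac{1}{r + 15494} = \frac{1}{132125240 + 15494} = \frac{1}{132140734}$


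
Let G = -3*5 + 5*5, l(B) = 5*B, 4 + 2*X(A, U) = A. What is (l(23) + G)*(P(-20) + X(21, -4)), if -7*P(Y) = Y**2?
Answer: -85125/14 ≈ -6080.4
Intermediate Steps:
X(A, U) = -2 + A/2
G = 10 (G = -15 + 25 = 10)
P(Y) = -Y**2/7
(l(23) + G)*(P(-20) + X(21, -4)) = (5*23 + 10)*(-1/7*(-20)**2 + (-2 + (1/2)*21)) = (115 + 10)*(-1/7*400 + (-2 + 21/2)) = 125*(-400/7 + 17/2) = 125*(-681/14) = -85125/14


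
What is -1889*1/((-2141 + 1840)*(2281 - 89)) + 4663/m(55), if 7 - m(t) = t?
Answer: -12017654/123711 ≈ -97.143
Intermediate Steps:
m(t) = 7 - t
-1889*1/((-2141 + 1840)*(2281 - 89)) + 4663/m(55) = -1889*1/((-2141 + 1840)*(2281 - 89)) + 4663/(7 - 1*55) = -1889/(2192*(-301)) + 4663/(7 - 55) = -1889/(-659792) + 4663/(-48) = -1889*(-1/659792) + 4663*(-1/48) = 1889/659792 - 4663/48 = -12017654/123711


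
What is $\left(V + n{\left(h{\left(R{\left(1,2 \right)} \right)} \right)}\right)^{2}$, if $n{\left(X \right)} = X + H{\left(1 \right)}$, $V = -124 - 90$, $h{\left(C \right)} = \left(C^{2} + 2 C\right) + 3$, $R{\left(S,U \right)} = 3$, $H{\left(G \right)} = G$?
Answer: $38025$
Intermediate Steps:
$h{\left(C \right)} = 3 + C^{2} + 2 C$
$V = -214$
$n{\left(X \right)} = 1 + X$ ($n{\left(X \right)} = X + 1 = 1 + X$)
$\left(V + n{\left(h{\left(R{\left(1,2 \right)} \right)} \right)}\right)^{2} = \left(-214 + \left(1 + \left(3 + 3^{2} + 2 \cdot 3\right)\right)\right)^{2} = \left(-214 + \left(1 + \left(3 + 9 + 6\right)\right)\right)^{2} = \left(-214 + \left(1 + 18\right)\right)^{2} = \left(-214 + 19\right)^{2} = \left(-195\right)^{2} = 38025$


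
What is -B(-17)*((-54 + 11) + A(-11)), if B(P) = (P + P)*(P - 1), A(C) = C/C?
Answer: 25704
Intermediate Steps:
A(C) = 1
B(P) = 2*P*(-1 + P) (B(P) = (2*P)*(-1 + P) = 2*P*(-1 + P))
-B(-17)*((-54 + 11) + A(-11)) = -2*(-17)*(-1 - 17)*((-54 + 11) + 1) = -2*(-17)*(-18)*((-9*6 + 11) + 1) = -612*((-54 + 11) + 1) = -612*(-43 + 1) = -612*(-42) = -1*(-25704) = 25704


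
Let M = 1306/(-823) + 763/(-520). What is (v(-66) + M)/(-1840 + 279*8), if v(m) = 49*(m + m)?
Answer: -2769352349/167760320 ≈ -16.508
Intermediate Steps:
M = -1307069/427960 (M = 1306*(-1/823) + 763*(-1/520) = -1306/823 - 763/520 = -1307069/427960 ≈ -3.0542)
v(m) = 98*m (v(m) = 49*(2*m) = 98*m)
(v(-66) + M)/(-1840 + 279*8) = (98*(-66) - 1307069/427960)/(-1840 + 279*8) = (-6468 - 1307069/427960)/(-1840 + 2232) = -2769352349/427960/392 = -2769352349/427960*1/392 = -2769352349/167760320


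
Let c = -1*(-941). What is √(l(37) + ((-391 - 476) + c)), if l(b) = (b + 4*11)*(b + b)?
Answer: 2*√1517 ≈ 77.897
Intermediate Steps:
c = 941
l(b) = 2*b*(44 + b) (l(b) = (b + 44)*(2*b) = (44 + b)*(2*b) = 2*b*(44 + b))
√(l(37) + ((-391 - 476) + c)) = √(2*37*(44 + 37) + ((-391 - 476) + 941)) = √(2*37*81 + (-867 + 941)) = √(5994 + 74) = √6068 = 2*√1517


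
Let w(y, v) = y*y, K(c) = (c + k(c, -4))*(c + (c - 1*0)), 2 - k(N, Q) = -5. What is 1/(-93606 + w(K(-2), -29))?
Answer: -1/93206 ≈ -1.0729e-5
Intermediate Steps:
k(N, Q) = 7 (k(N, Q) = 2 - 1*(-5) = 2 + 5 = 7)
K(c) = 2*c*(7 + c) (K(c) = (c + 7)*(c + (c - 1*0)) = (7 + c)*(c + (c + 0)) = (7 + c)*(c + c) = (7 + c)*(2*c) = 2*c*(7 + c))
w(y, v) = y**2
1/(-93606 + w(K(-2), -29)) = 1/(-93606 + (2*(-2)*(7 - 2))**2) = 1/(-93606 + (2*(-2)*5)**2) = 1/(-93606 + (-20)**2) = 1/(-93606 + 400) = 1/(-93206) = -1/93206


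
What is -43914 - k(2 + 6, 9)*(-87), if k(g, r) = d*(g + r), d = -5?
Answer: -51309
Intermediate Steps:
k(g, r) = -5*g - 5*r (k(g, r) = -5*(g + r) = -5*g - 5*r)
-43914 - k(2 + 6, 9)*(-87) = -43914 - (-5*(2 + 6) - 5*9)*(-87) = -43914 - (-5*8 - 45)*(-87) = -43914 - (-40 - 45)*(-87) = -43914 - (-85)*(-87) = -43914 - 1*7395 = -43914 - 7395 = -51309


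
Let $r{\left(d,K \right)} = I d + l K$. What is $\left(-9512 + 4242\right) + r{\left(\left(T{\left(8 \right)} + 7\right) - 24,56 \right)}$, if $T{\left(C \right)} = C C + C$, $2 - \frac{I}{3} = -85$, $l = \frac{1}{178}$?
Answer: $\frac{808593}{89} \approx 9085.3$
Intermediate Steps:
$l = \frac{1}{178} \approx 0.005618$
$I = 261$ ($I = 6 - -255 = 6 + 255 = 261$)
$T{\left(C \right)} = C + C^{2}$ ($T{\left(C \right)} = C^{2} + C = C + C^{2}$)
$r{\left(d,K \right)} = 261 d + \frac{K}{178}$
$\left(-9512 + 4242\right) + r{\left(\left(T{\left(8 \right)} + 7\right) - 24,56 \right)} = \left(-9512 + 4242\right) + \left(261 \left(\left(8 \left(1 + 8\right) + 7\right) - 24\right) + \frac{1}{178} \cdot 56\right) = -5270 + \left(261 \left(\left(8 \cdot 9 + 7\right) - 24\right) + \frac{28}{89}\right) = -5270 + \left(261 \left(\left(72 + 7\right) - 24\right) + \frac{28}{89}\right) = -5270 + \left(261 \left(79 - 24\right) + \frac{28}{89}\right) = -5270 + \left(261 \cdot 55 + \frac{28}{89}\right) = -5270 + \left(14355 + \frac{28}{89}\right) = -5270 + \frac{1277623}{89} = \frac{808593}{89}$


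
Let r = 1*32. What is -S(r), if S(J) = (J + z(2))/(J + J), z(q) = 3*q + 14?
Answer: -13/16 ≈ -0.81250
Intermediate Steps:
z(q) = 14 + 3*q
r = 32
S(J) = (20 + J)/(2*J) (S(J) = (J + (14 + 3*2))/(J + J) = (J + (14 + 6))/((2*J)) = (J + 20)*(1/(2*J)) = (20 + J)*(1/(2*J)) = (20 + J)/(2*J))
-S(r) = -(20 + 32)/(2*32) = -52/(2*32) = -1*13/16 = -13/16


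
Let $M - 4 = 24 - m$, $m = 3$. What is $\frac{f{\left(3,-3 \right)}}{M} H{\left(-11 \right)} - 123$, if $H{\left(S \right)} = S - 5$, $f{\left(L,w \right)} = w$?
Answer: $- \frac{3027}{25} \approx -121.08$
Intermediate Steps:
$H{\left(S \right)} = -5 + S$
$M = 25$ ($M = 4 + \left(24 - 3\right) = 4 + 21 = 25$)
$\frac{f{\left(3,-3 \right)}}{M} H{\left(-11 \right)} - 123 = - \frac{3}{25} \left(-5 - 11\right) - 123 = \left(-3\right) \frac{1}{25} \left(-16\right) - 123 = \left(- \frac{3}{25}\right) \left(-16\right) - 123 = \frac{48}{25} - 123 = - \frac{3027}{25}$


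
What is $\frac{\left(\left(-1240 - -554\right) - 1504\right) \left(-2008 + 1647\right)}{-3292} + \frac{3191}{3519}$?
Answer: $- \frac{1385790719}{5792274} \approx -239.25$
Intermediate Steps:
$\frac{\left(\left(-1240 - -554\right) - 1504\right) \left(-2008 + 1647\right)}{-3292} + \frac{3191}{3519} = \left(\left(-1240 + 554\right) - 1504\right) \left(-361\right) \left(- \frac{1}{3292}\right) + 3191 \cdot \frac{1}{3519} = \left(-686 - 1504\right) \left(-361\right) \left(- \frac{1}{3292}\right) + \frac{3191}{3519} = \left(-2190\right) \left(-361\right) \left(- \frac{1}{3292}\right) + \frac{3191}{3519} = 790590 \left(- \frac{1}{3292}\right) + \frac{3191}{3519} = - \frac{395295}{1646} + \frac{3191}{3519} = - \frac{1385790719}{5792274}$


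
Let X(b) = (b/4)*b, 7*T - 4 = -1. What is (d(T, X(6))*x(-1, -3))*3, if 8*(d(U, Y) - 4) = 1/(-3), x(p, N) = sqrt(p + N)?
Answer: 95*I/4 ≈ 23.75*I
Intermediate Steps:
T = 3/7 (T = 4/7 + (1/7)*(-1) = 4/7 - 1/7 = 3/7 ≈ 0.42857)
X(b) = b**2/4 (X(b) = (b*(1/4))*b = (b/4)*b = b**2/4)
x(p, N) = sqrt(N + p)
d(U, Y) = 95/24 (d(U, Y) = 4 + (1/8)/(-3) = 4 + (1/8)*(-1/3) = 4 - 1/24 = 95/24)
(d(T, X(6))*x(-1, -3))*3 = (95*sqrt(-3 - 1)/24)*3 = (95*sqrt(-4)/24)*3 = (95*(2*I)/24)*3 = (95*I/12)*3 = 95*I/4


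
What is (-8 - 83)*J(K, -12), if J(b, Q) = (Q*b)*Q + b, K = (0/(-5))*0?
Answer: 0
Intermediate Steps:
K = 0 (K = (0*(-⅕))*0 = 0*0 = 0)
J(b, Q) = b + b*Q² (J(b, Q) = b*Q² + b = b + b*Q²)
(-8 - 83)*J(K, -12) = (-8 - 83)*(0*(1 + (-12)²)) = -0*(1 + 144) = -0*145 = -91*0 = 0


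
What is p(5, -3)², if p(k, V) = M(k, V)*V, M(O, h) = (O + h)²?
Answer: 144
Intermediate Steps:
p(k, V) = V*(V + k)² (p(k, V) = (k + V)²*V = (V + k)²*V = V*(V + k)²)
p(5, -3)² = (-3*(-3 + 5)²)² = (-3*2²)² = (-3*4)² = (-12)² = 144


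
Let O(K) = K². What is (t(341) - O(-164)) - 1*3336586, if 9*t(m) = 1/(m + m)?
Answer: -20645052515/6138 ≈ -3.3635e+6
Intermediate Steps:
t(m) = 1/(18*m) (t(m) = 1/(9*(m + m)) = 1/(9*((2*m))) = (1/(2*m))/9 = 1/(18*m))
(t(341) - O(-164)) - 1*3336586 = ((1/18)/341 - 1*(-164)²) - 1*3336586 = ((1/18)*(1/341) - 1*26896) - 3336586 = (1/6138 - 26896) - 3336586 = -165087647/6138 - 3336586 = -20645052515/6138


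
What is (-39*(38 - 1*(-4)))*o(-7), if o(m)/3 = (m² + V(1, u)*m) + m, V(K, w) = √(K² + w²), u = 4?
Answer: -206388 + 34398*√17 ≈ -64561.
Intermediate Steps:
o(m) = 3*m + 3*m² + 3*m*√17 (o(m) = 3*((m² + √(1² + 4²)*m) + m) = 3*((m² + √(1 + 16)*m) + m) = 3*((m² + √17*m) + m) = 3*((m² + m*√17) + m) = 3*(m + m² + m*√17) = 3*m + 3*m² + 3*m*√17)
(-39*(38 - 1*(-4)))*o(-7) = (-39*(38 - 1*(-4)))*(3*(-7)*(1 - 7 + √17)) = (-39*(38 + 4))*(3*(-7)*(-6 + √17)) = (-39*42)*(126 - 21*√17) = -1638*(126 - 21*√17) = -206388 + 34398*√17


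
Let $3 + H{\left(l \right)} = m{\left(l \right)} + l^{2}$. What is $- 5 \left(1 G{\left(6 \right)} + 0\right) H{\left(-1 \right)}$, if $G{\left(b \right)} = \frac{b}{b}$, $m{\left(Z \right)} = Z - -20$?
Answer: $-85$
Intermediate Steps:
$m{\left(Z \right)} = 20 + Z$ ($m{\left(Z \right)} = Z + 20 = 20 + Z$)
$G{\left(b \right)} = 1$
$H{\left(l \right)} = 17 + l + l^{2}$ ($H{\left(l \right)} = -3 + \left(\left(20 + l\right) + l^{2}\right) = -3 + \left(20 + l + l^{2}\right) = 17 + l + l^{2}$)
$- 5 \left(1 G{\left(6 \right)} + 0\right) H{\left(-1 \right)} = - 5 \left(1 \cdot 1 + 0\right) \left(17 - 1 + \left(-1\right)^{2}\right) = - 5 \left(1 + 0\right) \left(17 - 1 + 1\right) = \left(-5\right) 1 \cdot 17 = \left(-5\right) 17 = -85$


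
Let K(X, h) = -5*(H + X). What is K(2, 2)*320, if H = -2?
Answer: 0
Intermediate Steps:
K(X, h) = 10 - 5*X (K(X, h) = -5*(-2 + X) = 10 - 5*X)
K(2, 2)*320 = (10 - 5*2)*320 = (10 - 10)*320 = 0*320 = 0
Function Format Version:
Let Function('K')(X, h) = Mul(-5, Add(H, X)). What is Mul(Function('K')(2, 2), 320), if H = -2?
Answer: 0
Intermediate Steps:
Function('K')(X, h) = Add(10, Mul(-5, X)) (Function('K')(X, h) = Mul(-5, Add(-2, X)) = Add(10, Mul(-5, X)))
Mul(Function('K')(2, 2), 320) = Mul(Add(10, Mul(-5, 2)), 320) = Mul(Add(10, -10), 320) = Mul(0, 320) = 0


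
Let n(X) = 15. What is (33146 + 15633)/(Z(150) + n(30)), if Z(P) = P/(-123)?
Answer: 1999939/565 ≈ 3539.7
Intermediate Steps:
Z(P) = -P/123 (Z(P) = P*(-1/123) = -P/123)
(33146 + 15633)/(Z(150) + n(30)) = (33146 + 15633)/(-1/123*150 + 15) = 48779/(-50/41 + 15) = 48779/(565/41) = 48779*(41/565) = 1999939/565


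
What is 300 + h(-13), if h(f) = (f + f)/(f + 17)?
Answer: 587/2 ≈ 293.50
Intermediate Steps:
h(f) = 2*f/(17 + f) (h(f) = (2*f)/(17 + f) = 2*f/(17 + f))
300 + h(-13) = 300 + 2*(-13)/(17 - 13) = 300 + 2*(-13)/4 = 300 + 2*(-13)*(1/4) = 300 - 13/2 = 587/2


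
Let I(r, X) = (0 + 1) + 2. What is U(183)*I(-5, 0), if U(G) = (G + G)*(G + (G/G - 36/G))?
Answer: 201816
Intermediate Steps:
I(r, X) = 3 (I(r, X) = 1 + 2 = 3)
U(G) = 2*G*(1 + G - 36/G) (U(G) = (2*G)*(G + (1 - 36/G)) = (2*G)*(1 + G - 36/G) = 2*G*(1 + G - 36/G))
U(183)*I(-5, 0) = (-72 + 2*183 + 2*183**2)*3 = (-72 + 366 + 2*33489)*3 = (-72 + 366 + 66978)*3 = 67272*3 = 201816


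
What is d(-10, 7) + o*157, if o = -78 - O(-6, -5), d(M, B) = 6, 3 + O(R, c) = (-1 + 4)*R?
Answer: -8943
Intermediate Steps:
O(R, c) = -3 + 3*R (O(R, c) = -3 + (-1 + 4)*R = -3 + 3*R)
o = -57 (o = -78 - (-3 + 3*(-6)) = -78 - (-3 - 18) = -78 - 1*(-21) = -78 + 21 = -57)
d(-10, 7) + o*157 = 6 - 57*157 = 6 - 8949 = -8943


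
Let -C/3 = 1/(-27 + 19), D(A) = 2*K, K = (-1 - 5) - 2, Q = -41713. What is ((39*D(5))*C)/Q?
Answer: 234/41713 ≈ 0.0056098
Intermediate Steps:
K = -8 (K = -6 - 2 = -8)
D(A) = -16 (D(A) = 2*(-8) = -16)
C = 3/8 (C = -3/(-27 + 19) = -3/(-8) = -3*(-⅛) = 3/8 ≈ 0.37500)
((39*D(5))*C)/Q = ((39*(-16))*(3/8))/(-41713) = -624*3/8*(-1/41713) = -234*(-1/41713) = 234/41713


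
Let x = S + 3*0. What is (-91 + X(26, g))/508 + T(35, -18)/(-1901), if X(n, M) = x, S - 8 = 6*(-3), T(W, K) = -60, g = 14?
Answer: -161521/965708 ≈ -0.16726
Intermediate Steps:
S = -10 (S = 8 + 6*(-3) = 8 - 18 = -10)
x = -10 (x = -10 + 3*0 = -10 + 0 = -10)
X(n, M) = -10
(-91 + X(26, g))/508 + T(35, -18)/(-1901) = (-91 - 10)/508 - 60/(-1901) = -101*1/508 - 60*(-1/1901) = -101/508 + 60/1901 = -161521/965708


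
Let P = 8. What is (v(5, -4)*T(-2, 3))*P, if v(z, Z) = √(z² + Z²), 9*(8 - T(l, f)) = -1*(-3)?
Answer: 184*√41/3 ≈ 392.73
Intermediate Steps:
T(l, f) = 23/3 (T(l, f) = 8 - (-1)*(-3)/9 = 8 - ⅑*3 = 8 - ⅓ = 23/3)
v(z, Z) = √(Z² + z²)
(v(5, -4)*T(-2, 3))*P = (√((-4)² + 5²)*(23/3))*8 = (√(16 + 25)*(23/3))*8 = (√41*(23/3))*8 = (23*√41/3)*8 = 184*√41/3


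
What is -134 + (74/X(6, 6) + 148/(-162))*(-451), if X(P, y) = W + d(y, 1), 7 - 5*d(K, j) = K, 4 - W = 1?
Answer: -6578075/648 ≈ -10151.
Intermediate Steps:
W = 3 (W = 4 - 1*1 = 4 - 1 = 3)
d(K, j) = 7/5 - K/5
X(P, y) = 22/5 - y/5 (X(P, y) = 3 + (7/5 - y/5) = 22/5 - y/5)
-134 + (74/X(6, 6) + 148/(-162))*(-451) = -134 + (74/(22/5 - ⅕*6) + 148/(-162))*(-451) = -134 + (74/(22/5 - 6/5) + 148*(-1/162))*(-451) = -134 + (74/(16/5) - 74/81)*(-451) = -134 + (74*(5/16) - 74/81)*(-451) = -134 + (185/8 - 74/81)*(-451) = -134 + (14393/648)*(-451) = -134 - 6491243/648 = -6578075/648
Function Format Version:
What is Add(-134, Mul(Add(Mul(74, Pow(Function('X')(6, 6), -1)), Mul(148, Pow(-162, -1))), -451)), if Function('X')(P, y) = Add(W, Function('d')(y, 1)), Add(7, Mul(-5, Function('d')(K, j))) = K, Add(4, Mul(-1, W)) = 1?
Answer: Rational(-6578075, 648) ≈ -10151.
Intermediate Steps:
W = 3 (W = Add(4, Mul(-1, 1)) = Add(4, -1) = 3)
Function('d')(K, j) = Add(Rational(7, 5), Mul(Rational(-1, 5), K))
Function('X')(P, y) = Add(Rational(22, 5), Mul(Rational(-1, 5), y)) (Function('X')(P, y) = Add(3, Add(Rational(7, 5), Mul(Rational(-1, 5), y))) = Add(Rational(22, 5), Mul(Rational(-1, 5), y)))
Add(-134, Mul(Add(Mul(74, Pow(Function('X')(6, 6), -1)), Mul(148, Pow(-162, -1))), -451)) = Add(-134, Mul(Add(Mul(74, Pow(Add(Rational(22, 5), Mul(Rational(-1, 5), 6)), -1)), Mul(148, Pow(-162, -1))), -451)) = Add(-134, Mul(Add(Mul(74, Pow(Add(Rational(22, 5), Rational(-6, 5)), -1)), Mul(148, Rational(-1, 162))), -451)) = Add(-134, Mul(Add(Mul(74, Pow(Rational(16, 5), -1)), Rational(-74, 81)), -451)) = Add(-134, Mul(Add(Mul(74, Rational(5, 16)), Rational(-74, 81)), -451)) = Add(-134, Mul(Add(Rational(185, 8), Rational(-74, 81)), -451)) = Add(-134, Mul(Rational(14393, 648), -451)) = Add(-134, Rational(-6491243, 648)) = Rational(-6578075, 648)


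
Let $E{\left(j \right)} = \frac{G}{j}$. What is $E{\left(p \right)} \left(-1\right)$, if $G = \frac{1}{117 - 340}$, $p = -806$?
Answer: $- \frac{1}{179738} \approx -5.5637 \cdot 10^{-6}$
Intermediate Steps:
$G = - \frac{1}{223}$ ($G = \frac{1}{-223} = - \frac{1}{223} \approx -0.0044843$)
$E{\left(j \right)} = - \frac{1}{223 j}$
$E{\left(p \right)} \left(-1\right) = - \frac{1}{223 \left(-806\right)} \left(-1\right) = \left(- \frac{1}{223}\right) \left(- \frac{1}{806}\right) \left(-1\right) = \frac{1}{179738} \left(-1\right) = - \frac{1}{179738}$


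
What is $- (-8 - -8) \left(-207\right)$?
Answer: $0$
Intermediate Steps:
$- (-8 - -8) \left(-207\right) = - (-8 + 8) \left(-207\right) = \left(-1\right) 0 \left(-207\right) = 0 \left(-207\right) = 0$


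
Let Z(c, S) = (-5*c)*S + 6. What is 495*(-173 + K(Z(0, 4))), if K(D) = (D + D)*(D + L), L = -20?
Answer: -168795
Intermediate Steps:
Z(c, S) = 6 - 5*S*c (Z(c, S) = -5*S*c + 6 = 6 - 5*S*c)
K(D) = 2*D*(-20 + D) (K(D) = (D + D)*(D - 20) = (2*D)*(-20 + D) = 2*D*(-20 + D))
495*(-173 + K(Z(0, 4))) = 495*(-173 + 2*(6 - 5*4*0)*(-20 + (6 - 5*4*0))) = 495*(-173 + 2*(6 + 0)*(-20 + (6 + 0))) = 495*(-173 + 2*6*(-20 + 6)) = 495*(-173 + 2*6*(-14)) = 495*(-173 - 168) = 495*(-341) = -168795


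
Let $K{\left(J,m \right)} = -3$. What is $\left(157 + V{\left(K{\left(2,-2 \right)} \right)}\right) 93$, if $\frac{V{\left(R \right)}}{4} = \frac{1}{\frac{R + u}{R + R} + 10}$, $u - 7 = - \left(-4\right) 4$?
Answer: $\frac{73284}{5} \approx 14657.0$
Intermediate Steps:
$u = 23$ ($u = 7 - \left(-4\right) 4 = 7 - -16 = 7 + 16 = 23$)
$V{\left(R \right)} = \frac{4}{10 + \frac{23 + R}{2 R}}$ ($V{\left(R \right)} = \frac{4}{\frac{R + 23}{R + R} + 10} = \frac{4}{\frac{23 + R}{2 R} + 10} = \frac{4}{10 + \frac{23 + R}{2 R}}$)
$\left(157 + V{\left(K{\left(2,-2 \right)} \right)}\right) 93 = \left(157 + 8 \left(-3\right) \frac{1}{23 + 21 \left(-3\right)}\right) 93 = \left(157 + 8 \left(-3\right) \frac{1}{23 - 63}\right) 93 = \left(157 + 8 \left(-3\right) \frac{1}{-40}\right) 93 = \left(157 + 8 \left(-3\right) \left(- \frac{1}{40}\right)\right) 93 = \left(157 + \frac{3}{5}\right) 93 = \frac{788}{5} \cdot 93 = \frac{73284}{5}$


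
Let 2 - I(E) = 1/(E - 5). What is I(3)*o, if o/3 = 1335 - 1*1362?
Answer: -405/2 ≈ -202.50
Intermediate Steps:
o = -81 (o = 3*(1335 - 1*1362) = 3*(1335 - 1362) = 3*(-27) = -81)
I(E) = 2 - 1/(-5 + E) (I(E) = 2 - 1/(E - 5) = 2 - 1/(-5 + E))
I(3)*o = ((-11 + 2*3)/(-5 + 3))*(-81) = ((-11 + 6)/(-2))*(-81) = -½*(-5)*(-81) = (5/2)*(-81) = -405/2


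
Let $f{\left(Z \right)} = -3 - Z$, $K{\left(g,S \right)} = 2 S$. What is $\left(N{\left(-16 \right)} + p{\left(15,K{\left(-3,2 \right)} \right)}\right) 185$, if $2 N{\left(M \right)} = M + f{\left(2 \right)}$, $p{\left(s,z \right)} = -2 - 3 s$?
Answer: $- \frac{21275}{2} \approx -10638.0$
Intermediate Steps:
$N{\left(M \right)} = - \frac{5}{2} + \frac{M}{2}$ ($N{\left(M \right)} = \frac{M - 5}{2} = \frac{-5 + M}{2} = - \frac{5}{2} + \frac{M}{2}$)
$\left(N{\left(-16 \right)} + p{\left(15,K{\left(-3,2 \right)} \right)}\right) 185 = \left(\left(- \frac{5}{2} + \frac{1}{2} \left(-16\right)\right) - 47\right) 185 = \left(\left(- \frac{5}{2} - 8\right) - 47\right) 185 = \left(- \frac{21}{2} - 47\right) 185 = \left(- \frac{115}{2}\right) 185 = - \frac{21275}{2}$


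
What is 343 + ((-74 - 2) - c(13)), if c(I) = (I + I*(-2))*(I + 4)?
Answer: 488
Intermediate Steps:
c(I) = -I*(4 + I) (c(I) = (I - 2*I)*(4 + I) = (-I)*(4 + I) = -I*(4 + I))
343 + ((-74 - 2) - c(13)) = 343 + ((-74 - 2) - (-1)*13*(4 + 13)) = 343 + (-76 - (-1)*13*17) = 343 + (-76 - 1*(-221)) = 343 + (-76 + 221) = 343 + 145 = 488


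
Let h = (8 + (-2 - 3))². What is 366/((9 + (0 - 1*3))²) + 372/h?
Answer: 103/2 ≈ 51.500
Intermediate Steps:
h = 9 (h = (8 - 5)² = 3² = 9)
366/((9 + (0 - 1*3))²) + 372/h = 366/((9 + (0 - 1*3))²) + 372/9 = 366/((9 + (0 - 3))²) + 372*(⅑) = 366/((9 - 3)²) + 124/3 = 366/(6²) + 124/3 = 366/36 + 124/3 = 366*(1/36) + 124/3 = 61/6 + 124/3 = 103/2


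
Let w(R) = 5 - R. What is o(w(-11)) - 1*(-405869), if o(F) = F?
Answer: 405885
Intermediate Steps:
o(w(-11)) - 1*(-405869) = (5 - 1*(-11)) - 1*(-405869) = (5 + 11) + 405869 = 16 + 405869 = 405885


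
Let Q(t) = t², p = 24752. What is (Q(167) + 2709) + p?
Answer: 55350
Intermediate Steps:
(Q(167) + 2709) + p = (167² + 2709) + 24752 = (27889 + 2709) + 24752 = 30598 + 24752 = 55350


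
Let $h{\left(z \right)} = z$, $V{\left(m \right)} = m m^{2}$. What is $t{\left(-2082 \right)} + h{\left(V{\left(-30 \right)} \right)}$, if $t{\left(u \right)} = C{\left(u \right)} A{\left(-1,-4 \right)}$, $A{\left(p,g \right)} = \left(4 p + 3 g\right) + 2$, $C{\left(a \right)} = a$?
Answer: $2148$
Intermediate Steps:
$A{\left(p,g \right)} = 2 + 3 g + 4 p$ ($A{\left(p,g \right)} = \left(3 g + 4 p\right) + 2 = 2 + 3 g + 4 p$)
$V{\left(m \right)} = m^{3}$
$t{\left(u \right)} = - 14 u$ ($t{\left(u \right)} = u \left(2 + 3 \left(-4\right) + 4 \left(-1\right)\right) = u \left(2 - 12 - 4\right) = u \left(-14\right) = - 14 u$)
$t{\left(-2082 \right)} + h{\left(V{\left(-30 \right)} \right)} = \left(-14\right) \left(-2082\right) + \left(-30\right)^{3} = 29148 - 27000 = 2148$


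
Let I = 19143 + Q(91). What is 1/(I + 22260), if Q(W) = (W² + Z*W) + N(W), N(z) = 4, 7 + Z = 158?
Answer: 1/63429 ≈ 1.5766e-5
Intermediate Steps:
Z = 151 (Z = -7 + 158 = 151)
Q(W) = 4 + W² + 151*W (Q(W) = (W² + 151*W) + 4 = 4 + W² + 151*W)
I = 41169 (I = 19143 + (4 + 91² + 151*91) = 19143 + (4 + 8281 + 13741) = 19143 + 22026 = 41169)
1/(I + 22260) = 1/(41169 + 22260) = 1/63429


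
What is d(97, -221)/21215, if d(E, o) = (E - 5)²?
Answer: 8464/21215 ≈ 0.39896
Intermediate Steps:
d(E, o) = (-5 + E)²
d(97, -221)/21215 = (-5 + 97)²/21215 = 92²*(1/21215) = 8464*(1/21215) = 8464/21215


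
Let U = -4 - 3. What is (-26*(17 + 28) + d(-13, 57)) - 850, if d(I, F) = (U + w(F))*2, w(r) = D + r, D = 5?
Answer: -1910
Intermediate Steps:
U = -7
w(r) = 5 + r
d(I, F) = -4 + 2*F (d(I, F) = (-7 + (5 + F))*2 = (-2 + F)*2 = -4 + 2*F)
(-26*(17 + 28) + d(-13, 57)) - 850 = (-26*(17 + 28) + (-4 + 2*57)) - 850 = (-26*45 + (-4 + 114)) - 850 = (-1170 + 110) - 850 = -1060 - 850 = -1910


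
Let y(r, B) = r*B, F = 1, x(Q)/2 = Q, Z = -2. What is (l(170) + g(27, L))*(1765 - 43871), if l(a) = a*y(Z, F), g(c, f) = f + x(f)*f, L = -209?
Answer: -3655348178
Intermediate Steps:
x(Q) = 2*Q
y(r, B) = B*r
g(c, f) = f + 2*f² (g(c, f) = f + (2*f)*f = f + 2*f²)
l(a) = -2*a (l(a) = a*(1*(-2)) = a*(-2) = -2*a)
(l(170) + g(27, L))*(1765 - 43871) = (-2*170 - 209*(1 + 2*(-209)))*(1765 - 43871) = (-340 - 209*(1 - 418))*(-42106) = (-340 - 209*(-417))*(-42106) = (-340 + 87153)*(-42106) = 86813*(-42106) = -3655348178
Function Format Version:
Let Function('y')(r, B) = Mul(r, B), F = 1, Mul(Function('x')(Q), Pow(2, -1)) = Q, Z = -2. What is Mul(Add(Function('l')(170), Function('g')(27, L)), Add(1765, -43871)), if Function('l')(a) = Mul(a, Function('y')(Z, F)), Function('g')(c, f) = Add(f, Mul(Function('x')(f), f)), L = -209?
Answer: -3655348178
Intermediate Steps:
Function('x')(Q) = Mul(2, Q)
Function('y')(r, B) = Mul(B, r)
Function('g')(c, f) = Add(f, Mul(2, Pow(f, 2))) (Function('g')(c, f) = Add(f, Mul(Mul(2, f), f)) = Add(f, Mul(2, Pow(f, 2))))
Function('l')(a) = Mul(-2, a) (Function('l')(a) = Mul(a, Mul(1, -2)) = Mul(a, -2) = Mul(-2, a))
Mul(Add(Function('l')(170), Function('g')(27, L)), Add(1765, -43871)) = Mul(Add(Mul(-2, 170), Mul(-209, Add(1, Mul(2, -209)))), Add(1765, -43871)) = Mul(Add(-340, Mul(-209, Add(1, -418))), -42106) = Mul(Add(-340, Mul(-209, -417)), -42106) = Mul(Add(-340, 87153), -42106) = Mul(86813, -42106) = -3655348178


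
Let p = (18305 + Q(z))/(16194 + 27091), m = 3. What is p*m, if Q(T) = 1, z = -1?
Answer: 54918/43285 ≈ 1.2688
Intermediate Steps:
p = 18306/43285 (p = (18305 + 1)/(16194 + 27091) = 18306/43285 ≈ 0.42292)
p*m = (18306/43285)*3 = 54918/43285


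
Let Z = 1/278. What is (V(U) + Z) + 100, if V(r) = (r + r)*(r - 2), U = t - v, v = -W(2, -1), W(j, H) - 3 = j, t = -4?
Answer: 27245/278 ≈ 98.004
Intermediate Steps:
W(j, H) = 3 + j
v = -5 (v = -(3 + 2) = -1*5 = -5)
U = 1 (U = -4 - 1*(-5) = -4 + 5 = 1)
Z = 1/278 ≈ 0.0035971
V(r) = 2*r*(-2 + r) (V(r) = (2*r)*(-2 + r) = 2*r*(-2 + r))
(V(U) + Z) + 100 = (2*1*(-2 + 1) + 1/278) + 100 = (2*1*(-1) + 1/278) + 100 = (-2 + 1/278) + 100 = -555/278 + 100 = 27245/278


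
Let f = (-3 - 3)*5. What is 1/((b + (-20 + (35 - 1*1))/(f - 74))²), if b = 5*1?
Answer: 2704/64009 ≈ 0.042244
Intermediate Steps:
f = -30 (f = -6*5 = -30)
b = 5
1/((b + (-20 + (35 - 1*1))/(f - 74))²) = 1/((5 + (-20 + (35 - 1*1))/(-30 - 74))²) = 1/((5 + (-20 + (35 - 1))/(-104))²) = 1/((5 + (-20 + 34)*(-1/104))²) = 1/((5 + 14*(-1/104))²) = 1/((5 - 7/52)²) = 1/((253/52)²) = 1/(64009/2704) = 2704/64009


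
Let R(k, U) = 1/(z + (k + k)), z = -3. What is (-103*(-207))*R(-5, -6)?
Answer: -21321/13 ≈ -1640.1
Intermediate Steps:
R(k, U) = 1/(-3 + 2*k) (R(k, U) = 1/(-3 + (k + k)) = 1/(-3 + 2*k))
(-103*(-207))*R(-5, -6) = (-103*(-207))/(-3 + 2*(-5)) = 21321/(-3 - 10) = 21321/(-13) = 21321*(-1/13) = -21321/13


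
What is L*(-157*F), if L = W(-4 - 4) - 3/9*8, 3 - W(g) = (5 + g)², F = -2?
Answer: -8164/3 ≈ -2721.3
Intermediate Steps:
W(g) = 3 - (5 + g)²
L = -26/3 (L = (3 - (5 + (-4 - 4))²) - 3/9*8 = (3 - (5 - 8)²) - 3*⅑*8 = (3 - 1*(-3)²) - ⅓*8 = (3 - 1*9) - 8/3 = (3 - 9) - 8/3 = -6 - 8/3 = -26/3 ≈ -8.6667)
L*(-157*F) = -(-4082)*(-2)/3 = -26/3*314 = -8164/3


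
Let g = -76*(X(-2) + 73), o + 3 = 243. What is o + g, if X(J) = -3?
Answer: -5080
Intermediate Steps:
o = 240 (o = -3 + 243 = 240)
g = -5320 (g = -76*(-3 + 73) = -76*70 = -5320)
o + g = 240 - 5320 = -5080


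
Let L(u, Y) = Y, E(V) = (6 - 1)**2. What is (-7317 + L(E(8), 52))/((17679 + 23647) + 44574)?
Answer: -1453/17180 ≈ -0.084575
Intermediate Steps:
E(V) = 25 (E(V) = 5**2 = 25)
(-7317 + L(E(8), 52))/((17679 + 23647) + 44574) = (-7317 + 52)/((17679 + 23647) + 44574) = -7265/(41326 + 44574) = -7265/85900 = -7265*1/85900 = -1453/17180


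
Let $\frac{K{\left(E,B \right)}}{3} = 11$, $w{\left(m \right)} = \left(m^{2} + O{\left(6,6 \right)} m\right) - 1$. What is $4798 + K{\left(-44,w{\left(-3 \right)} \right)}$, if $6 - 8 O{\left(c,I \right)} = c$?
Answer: $4831$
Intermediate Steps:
$O{\left(c,I \right)} = \frac{3}{4} - \frac{c}{8}$
$w{\left(m \right)} = -1 + m^{2}$ ($w{\left(m \right)} = \left(m^{2} + \left(\frac{3}{4} - \frac{3}{4}\right) m\right) - 1 = \left(m^{2} + 0 m\right) - 1 = \left(m^{2} + 0\right) - 1 = m^{2} - 1 = -1 + m^{2}$)
$K{\left(E,B \right)} = 33$ ($K{\left(E,B \right)} = 3 \cdot 11 = 33$)
$4798 + K{\left(-44,w{\left(-3 \right)} \right)} = 4798 + 33 = 4831$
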